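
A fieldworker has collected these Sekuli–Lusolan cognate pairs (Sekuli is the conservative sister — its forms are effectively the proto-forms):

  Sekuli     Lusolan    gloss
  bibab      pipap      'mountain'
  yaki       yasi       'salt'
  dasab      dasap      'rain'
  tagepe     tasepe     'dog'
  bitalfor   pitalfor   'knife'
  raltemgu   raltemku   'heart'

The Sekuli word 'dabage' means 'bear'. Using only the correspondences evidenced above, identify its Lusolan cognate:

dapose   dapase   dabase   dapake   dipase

bibab ~ pipap — Sekuli b corresponds to Lusolan p between vowels (before a back vowel).
tagepe ~ tasepe — Sekuli g corresponds to Lusolan s between vowels (before a front vowel).
Applying these to Sekuli 'dabage':
  dabage → dapage   (b→p between vowels (before a back vowel))
  dapage → dapase   (g→s between vowels (before a front vowel))
So the Lusolan cognate is 'dapase'.

dapase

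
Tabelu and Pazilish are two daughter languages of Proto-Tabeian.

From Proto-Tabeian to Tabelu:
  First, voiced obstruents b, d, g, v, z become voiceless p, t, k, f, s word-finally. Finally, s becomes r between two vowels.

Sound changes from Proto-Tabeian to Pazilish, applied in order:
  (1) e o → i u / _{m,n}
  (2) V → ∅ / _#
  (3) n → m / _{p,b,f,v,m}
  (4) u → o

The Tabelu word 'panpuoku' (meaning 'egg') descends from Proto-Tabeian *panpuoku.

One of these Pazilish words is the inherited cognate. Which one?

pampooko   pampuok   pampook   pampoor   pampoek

pampook

Pazilish: start from *panpuoku.
  rule 1: no change — panpuoku
  rule 2 (apocope): panpuoku → panpuok
  rule 3 (nasal place assimilation): panpuok → pampuok
  rule 4 (vowel merger): pampuok → pampook
  ⇒ Pazilish pampook
The other candidates each miss or misapply at least one Pazilish change.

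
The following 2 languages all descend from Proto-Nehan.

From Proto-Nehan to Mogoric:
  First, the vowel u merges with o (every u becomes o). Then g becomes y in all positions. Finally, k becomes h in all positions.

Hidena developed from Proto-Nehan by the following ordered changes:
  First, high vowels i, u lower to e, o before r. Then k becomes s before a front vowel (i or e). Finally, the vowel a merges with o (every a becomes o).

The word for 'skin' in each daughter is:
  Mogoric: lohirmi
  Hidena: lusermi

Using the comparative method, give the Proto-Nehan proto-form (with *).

*lukirmi

Position 2: Mogoric has o, Hidena has u. Hidena preserves u here (none of its changes turn any other segment into u), so the proto-segment is *u.
Position 3: Mogoric has h, Hidena has s. Taking the neighbouring segments as reconstructed: Mogoric h could go back to *k or *h; Hidena s could go back to *k or *s — the one source consistent with every daughter is *k.
This points to *lukirmi. Verify forward in each daughter:
Mogoric: *lukirmi
  lukirmi → lokirmi   [vowel merger]
  lokirmi (rule 2 does not apply)
  lokirmi → lohirmi   [unconditioned shift]
  giving Mogoric lohirmi.
Hidena: *lukirmi
  lukirmi → lukermi   [pre-rhotic lowering]
  lukermi → lusermi   [palatalisation]
  lusermi (rule 3 does not apply)
  giving Hidena lusermi.
No other proto-form is consistent with every reflex, so the reconstruction is *lukirmi.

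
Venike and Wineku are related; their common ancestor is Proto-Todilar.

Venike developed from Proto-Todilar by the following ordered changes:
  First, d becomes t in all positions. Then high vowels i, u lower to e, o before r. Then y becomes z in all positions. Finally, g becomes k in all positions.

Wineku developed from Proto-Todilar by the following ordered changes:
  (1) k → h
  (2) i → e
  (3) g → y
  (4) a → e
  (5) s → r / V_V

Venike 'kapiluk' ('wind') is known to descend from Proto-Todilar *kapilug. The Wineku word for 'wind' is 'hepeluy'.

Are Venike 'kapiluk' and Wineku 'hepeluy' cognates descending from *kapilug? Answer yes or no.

yes

Derive the expected Wineku reflex of *kapilug:
Wineku: *kapilug > hapilug > hapelug > hapeluy > hepeluy  (by unconditioned shift, vowel merger, unconditioned shift, vowel merger)
Wineku 'hepeluy' matches the regular reflex exactly, so the pair is cognate.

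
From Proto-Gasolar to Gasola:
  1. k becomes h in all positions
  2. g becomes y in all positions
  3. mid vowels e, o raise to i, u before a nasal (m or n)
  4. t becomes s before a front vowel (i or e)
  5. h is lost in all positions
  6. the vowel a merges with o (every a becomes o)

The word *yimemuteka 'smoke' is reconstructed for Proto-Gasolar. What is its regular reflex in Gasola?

Gasola: *yimemuteka > yimemuteha > yimimuteha > yimimuseha > yimimusea > yimimuseo  (by unconditioned shift, pre-nasal raising, palatalisation, h-loss, vowel merger)

yimimuseo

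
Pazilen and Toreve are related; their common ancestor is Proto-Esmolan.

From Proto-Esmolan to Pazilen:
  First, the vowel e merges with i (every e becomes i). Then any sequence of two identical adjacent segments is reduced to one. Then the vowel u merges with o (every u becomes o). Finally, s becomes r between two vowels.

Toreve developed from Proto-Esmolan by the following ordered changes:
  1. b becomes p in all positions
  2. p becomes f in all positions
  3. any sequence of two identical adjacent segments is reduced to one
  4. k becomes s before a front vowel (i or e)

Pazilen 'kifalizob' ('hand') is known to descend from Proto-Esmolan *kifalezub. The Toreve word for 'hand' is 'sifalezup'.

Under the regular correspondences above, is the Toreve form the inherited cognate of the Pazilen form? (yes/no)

no

Derive the expected Toreve reflex of *kifalezub:
Toreve: *kifalezub > kifalezup > kifalezuf > sifalezuf  (by unconditioned shift, unconditioned shift, palatalisation)
The regular Toreve reflex would be 'sifalezuf', but the attested form is 'sifalezup'. The correspondence is irregular, so they are not cognates (the Toreve form has a different source).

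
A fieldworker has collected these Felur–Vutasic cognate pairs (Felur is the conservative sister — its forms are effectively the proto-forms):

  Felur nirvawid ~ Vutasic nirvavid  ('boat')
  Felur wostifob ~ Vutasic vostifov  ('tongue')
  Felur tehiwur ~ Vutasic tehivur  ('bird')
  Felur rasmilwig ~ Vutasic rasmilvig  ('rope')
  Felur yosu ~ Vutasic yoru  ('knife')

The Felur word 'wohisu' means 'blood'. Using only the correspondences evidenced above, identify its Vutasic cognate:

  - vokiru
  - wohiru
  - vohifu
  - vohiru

wostifob ~ vostifov — Felur w corresponds to Vutasic v word-initially before a back vowel.
yosu ~ yoru — Felur s corresponds to Vutasic r between vowels (before a back vowel).
Applying these to Felur 'wohisu':
  wohisu → vohisu   (w→v word-initially before a back vowel)
  vohisu → vohiru   (s→r between vowels (before a back vowel))
So the Vutasic cognate is 'vohiru'.

vohiru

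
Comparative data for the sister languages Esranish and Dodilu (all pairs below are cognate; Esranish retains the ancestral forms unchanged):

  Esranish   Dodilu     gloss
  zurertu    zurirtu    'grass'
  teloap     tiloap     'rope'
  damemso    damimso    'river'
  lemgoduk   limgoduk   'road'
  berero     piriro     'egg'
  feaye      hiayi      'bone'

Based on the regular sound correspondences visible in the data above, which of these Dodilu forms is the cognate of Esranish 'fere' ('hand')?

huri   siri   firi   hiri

feaye ~ hiayi — Esranish f corresponds to Dodilu h word-initially before a front vowel.
zurertu ~ zurirtu, berero ~ piriro — Esranish e corresponds to Dodilu i after a consonant, before r.
feaye ~ hiayi — Esranish e corresponds to Dodilu i word-finally.
Applying these to Esranish 'fere':
  fere → here   (f→h word-initially before a front vowel)
  here → hire   (e→i after a consonant, before r)
  hire → hiri   (e→i word-finally)
So the Dodilu cognate is 'hiri'.

hiri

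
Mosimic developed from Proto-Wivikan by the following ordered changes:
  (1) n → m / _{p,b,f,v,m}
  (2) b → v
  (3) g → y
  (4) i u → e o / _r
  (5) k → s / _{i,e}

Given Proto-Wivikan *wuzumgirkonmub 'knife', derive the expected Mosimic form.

Mosimic: *wuzumgirkonmub > wuzumgirkommub > wuzumgirkommuv > wuzumyirkommuv > wuzumyerkommuv  (by nasal place assimilation, unconditioned shift, unconditioned shift, pre-rhotic lowering)

wuzumyerkommuv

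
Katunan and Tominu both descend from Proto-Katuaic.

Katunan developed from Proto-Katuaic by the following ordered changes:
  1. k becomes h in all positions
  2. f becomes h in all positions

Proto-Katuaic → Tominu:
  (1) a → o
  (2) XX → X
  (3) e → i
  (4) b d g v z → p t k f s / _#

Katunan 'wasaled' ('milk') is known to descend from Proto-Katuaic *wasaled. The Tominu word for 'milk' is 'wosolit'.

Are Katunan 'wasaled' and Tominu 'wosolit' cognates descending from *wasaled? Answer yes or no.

yes

Derive the expected Tominu reflex of *wasaled:
Tominu: start from *wasaled.
  rule 1 (vowel merger): wasaled → wosoled
  rule 2: no change — wosoled
  rule 3 (vowel merger): wosoled → wosolid
  rule 4 (final devoicing): wosolid → wosolit
  ⇒ Tominu wosolit
Tominu 'wosolit' matches the regular reflex exactly, so the pair is cognate.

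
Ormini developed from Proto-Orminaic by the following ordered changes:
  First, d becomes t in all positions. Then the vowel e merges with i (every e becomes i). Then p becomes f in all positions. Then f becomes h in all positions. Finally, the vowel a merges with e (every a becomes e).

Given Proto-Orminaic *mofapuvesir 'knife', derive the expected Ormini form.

mohehuvisir

Ormini: *mofapuvesir > mofapuvisir > mofafuvisir > mohahuvisir > mohehuvisir  (by vowel merger, unconditioned shift, unconditioned shift, vowel merger)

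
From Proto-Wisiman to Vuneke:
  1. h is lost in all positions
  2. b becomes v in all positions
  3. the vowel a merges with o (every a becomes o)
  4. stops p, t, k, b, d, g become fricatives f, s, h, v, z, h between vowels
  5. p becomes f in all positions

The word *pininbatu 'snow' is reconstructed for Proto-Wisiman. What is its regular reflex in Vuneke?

Vuneke: start from *pininbatu.
  rule 1: no change — pininbatu
  rule 2 (unconditioned shift): pininbatu → pininvatu
  rule 3 (vowel merger): pininvatu → pininvotu
  rule 4 (intervocalic lenition): pininvotu → pininvosu
  rule 5 (unconditioned shift): pininvosu → fininvosu
  ⇒ Vuneke fininvosu

fininvosu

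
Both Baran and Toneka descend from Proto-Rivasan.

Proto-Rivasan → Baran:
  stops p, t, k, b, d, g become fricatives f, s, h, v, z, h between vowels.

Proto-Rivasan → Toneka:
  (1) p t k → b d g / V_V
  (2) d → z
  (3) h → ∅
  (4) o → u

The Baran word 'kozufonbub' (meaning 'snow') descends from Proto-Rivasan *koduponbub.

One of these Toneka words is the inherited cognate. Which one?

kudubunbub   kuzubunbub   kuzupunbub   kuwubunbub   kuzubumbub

Toneka: start from *koduponbub.
  rule 1 (intervocalic voicing): koduponbub → kodubonbub
  rule 2 (unconditioned shift): kodubonbub → kozubonbub
  rule 3: no change — kozubonbub
  rule 4 (vowel merger): kozubonbub → kuzubunbub
  ⇒ Toneka kuzubunbub
Only 'kuzubunbub' matches the regular Toneka development of *koduponbub.

kuzubunbub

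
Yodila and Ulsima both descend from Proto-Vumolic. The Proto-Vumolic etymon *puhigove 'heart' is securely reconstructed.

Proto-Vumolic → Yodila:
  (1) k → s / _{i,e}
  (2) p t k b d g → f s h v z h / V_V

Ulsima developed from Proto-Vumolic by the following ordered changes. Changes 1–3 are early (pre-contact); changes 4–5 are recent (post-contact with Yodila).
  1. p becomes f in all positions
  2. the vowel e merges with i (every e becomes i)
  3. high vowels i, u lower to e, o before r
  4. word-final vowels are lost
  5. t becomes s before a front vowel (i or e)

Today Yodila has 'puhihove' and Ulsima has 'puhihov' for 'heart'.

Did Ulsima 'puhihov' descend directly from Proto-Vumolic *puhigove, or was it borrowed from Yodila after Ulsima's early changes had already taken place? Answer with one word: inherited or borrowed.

If inherited, *puhigove would pass through all of Ulsima's changes:
Ulsima: *puhigove > fuhigove > fuhigovi > fuhigov  (by unconditioned shift, vowel merger, apocope)
If borrowed from Yodila 'puhihove' after the early changes, it would undergo only the recent ones:
  rule 4 (apocope): puhihove → puhihov
  rule 5 (palatalisation): no change (puhihov)
  ⇒ as a loan: puhihov
Ulsima 'puhihov' matches the loan outcome 'puhihov', not the inherited 'fuhigov' — it skipped the early Ulsima changes, so it was borrowed from Yodila.

borrowed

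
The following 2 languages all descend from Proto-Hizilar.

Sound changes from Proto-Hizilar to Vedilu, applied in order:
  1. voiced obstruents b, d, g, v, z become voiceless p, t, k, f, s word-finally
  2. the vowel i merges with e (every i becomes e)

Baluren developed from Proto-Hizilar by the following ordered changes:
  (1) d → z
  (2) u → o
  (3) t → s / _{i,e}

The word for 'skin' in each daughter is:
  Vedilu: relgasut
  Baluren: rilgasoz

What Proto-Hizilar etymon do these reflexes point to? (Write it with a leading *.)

*rilgasud

Position 2: Vedilu has e, Baluren has i. Baluren preserves i here (none of its changes turn any other segment into i), so the proto-segment is *i.
Position 8: Vedilu has t, Baluren has z. Taking the neighbouring segments as reconstructed: Vedilu t could go back to *t or *d; Baluren z could go back to *d or *z — the one source consistent with every daughter is *d.
Position 7: Vedilu has u, Baluren has o. Vedilu preserves u here (none of its changes turn any other segment into u), so the proto-segment is *u.
Continuing position by position gives *rilgasud; check it forward:
Vedilu: *rilgasud
  rilgasud → rilgasut   [final devoicing]
  rilgasut → relgasut   [vowel merger]
  giving Vedilu relgasut.
Baluren: *rilgasud > rilgasuz > rilgasoz  (by unconditioned shift, vowel merger)
No other proto-form is consistent with every reflex, so the reconstruction is *rilgasud.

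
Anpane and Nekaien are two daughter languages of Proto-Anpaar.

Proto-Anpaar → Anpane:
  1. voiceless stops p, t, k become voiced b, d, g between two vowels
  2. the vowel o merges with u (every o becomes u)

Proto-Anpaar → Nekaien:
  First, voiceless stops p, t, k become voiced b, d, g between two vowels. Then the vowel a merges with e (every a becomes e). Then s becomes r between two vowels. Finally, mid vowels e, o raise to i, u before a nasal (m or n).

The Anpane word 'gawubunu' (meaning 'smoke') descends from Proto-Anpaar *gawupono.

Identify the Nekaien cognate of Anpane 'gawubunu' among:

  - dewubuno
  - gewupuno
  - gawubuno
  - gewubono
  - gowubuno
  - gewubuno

gewubuno

Nekaien: start from *gawupono.
  rule 1 (intervocalic voicing): gawupono → gawubono
  rule 2 (vowel merger): gawubono → gewubono
  rule 3: no change — gewubono
  rule 4 (pre-nasal raising): gewubono → gewubuno
  ⇒ Nekaien gewubuno
The other candidates each miss or misapply at least one Nekaien change.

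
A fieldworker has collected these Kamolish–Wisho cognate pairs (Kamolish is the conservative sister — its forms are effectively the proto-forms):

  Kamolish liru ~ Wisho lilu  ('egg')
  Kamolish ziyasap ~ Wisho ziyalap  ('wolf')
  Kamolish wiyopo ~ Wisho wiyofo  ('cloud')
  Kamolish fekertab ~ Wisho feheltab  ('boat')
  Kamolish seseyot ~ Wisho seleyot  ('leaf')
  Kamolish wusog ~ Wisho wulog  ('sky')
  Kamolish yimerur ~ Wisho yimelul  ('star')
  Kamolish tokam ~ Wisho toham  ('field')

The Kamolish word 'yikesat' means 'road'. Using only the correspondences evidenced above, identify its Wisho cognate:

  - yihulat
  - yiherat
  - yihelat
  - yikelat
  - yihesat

yihelat

fekertab ~ feheltab — Kamolish k corresponds to Wisho h between vowels (before a front vowel).
ziyasap ~ ziyalap — Kamolish s corresponds to Wisho l between vowels (before a back vowel).
Applying these to Kamolish 'yikesat':
  yikesat → yihesat   (k→h between vowels (before a front vowel))
  yihesat → yihelat   (s→l between vowels (before a back vowel))
So the Wisho cognate is 'yihelat'.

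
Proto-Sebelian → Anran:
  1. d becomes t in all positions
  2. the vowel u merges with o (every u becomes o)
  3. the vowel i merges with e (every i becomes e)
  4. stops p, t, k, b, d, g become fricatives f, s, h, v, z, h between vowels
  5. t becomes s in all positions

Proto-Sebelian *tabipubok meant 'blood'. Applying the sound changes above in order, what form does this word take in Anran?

savefovok

Anran: *tabipubok
  tabipubok (rule 1 does not apply)
  tabipubok → tabipobok   [vowel merger]
  tabipobok → tabepobok   [vowel merger]
  tabepobok → tavefovok   [intervocalic lenition]
  tavefovok → savefovok   [unconditioned shift]
  giving Anran savefovok.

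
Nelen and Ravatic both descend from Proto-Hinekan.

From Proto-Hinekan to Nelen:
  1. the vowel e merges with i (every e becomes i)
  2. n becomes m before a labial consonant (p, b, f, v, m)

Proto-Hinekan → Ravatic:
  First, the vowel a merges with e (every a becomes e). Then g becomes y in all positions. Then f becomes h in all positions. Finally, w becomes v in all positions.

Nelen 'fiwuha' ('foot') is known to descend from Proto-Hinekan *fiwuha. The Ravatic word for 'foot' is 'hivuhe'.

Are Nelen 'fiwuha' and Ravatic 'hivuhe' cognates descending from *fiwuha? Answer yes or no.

yes

Derive the expected Ravatic reflex of *fiwuha:
Ravatic: *fiwuha
  fiwuha → fiwuhe   [vowel merger]
  fiwuhe (rule 2 does not apply)
  fiwuhe → hiwuhe   [unconditioned shift]
  hiwuhe → hivuhe   [unconditioned shift]
  giving Ravatic hivuhe.
Ravatic 'hivuhe' matches the regular reflex exactly, so the pair is cognate.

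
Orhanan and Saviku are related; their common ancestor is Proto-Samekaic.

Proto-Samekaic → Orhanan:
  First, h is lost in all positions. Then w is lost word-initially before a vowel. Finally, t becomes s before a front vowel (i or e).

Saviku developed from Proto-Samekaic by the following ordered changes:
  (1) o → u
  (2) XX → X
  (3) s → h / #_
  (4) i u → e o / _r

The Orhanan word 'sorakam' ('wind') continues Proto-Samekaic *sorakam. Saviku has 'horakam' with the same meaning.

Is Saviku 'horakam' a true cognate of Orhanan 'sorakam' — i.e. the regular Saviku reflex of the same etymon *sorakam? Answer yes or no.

Derive the expected Saviku reflex of *sorakam:
Saviku: *sorakam
  sorakam → surakam   [vowel merger]
  surakam (rule 2 does not apply)
  surakam → hurakam   [debuccalisation]
  hurakam → horakam   [pre-rhotic lowering]
  giving Saviku horakam.
Saviku 'horakam' matches the regular reflex exactly, so the pair is cognate.

yes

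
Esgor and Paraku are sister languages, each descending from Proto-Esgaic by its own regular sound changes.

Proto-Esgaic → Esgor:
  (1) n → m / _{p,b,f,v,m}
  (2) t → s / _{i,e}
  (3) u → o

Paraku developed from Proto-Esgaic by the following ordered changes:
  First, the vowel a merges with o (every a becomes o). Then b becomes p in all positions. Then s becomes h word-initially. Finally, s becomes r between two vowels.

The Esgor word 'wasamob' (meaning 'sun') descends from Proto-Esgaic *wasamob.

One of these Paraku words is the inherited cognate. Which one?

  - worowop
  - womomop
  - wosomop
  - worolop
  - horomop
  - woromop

Paraku: *wasamob
  wasamob → wosomob   [vowel merger]
  wosomob → wosomop   [unconditioned shift]
  wosomop (rule 3 does not apply)
  wosomop → woromop   [rhotacism]
  giving Paraku woromop.

woromop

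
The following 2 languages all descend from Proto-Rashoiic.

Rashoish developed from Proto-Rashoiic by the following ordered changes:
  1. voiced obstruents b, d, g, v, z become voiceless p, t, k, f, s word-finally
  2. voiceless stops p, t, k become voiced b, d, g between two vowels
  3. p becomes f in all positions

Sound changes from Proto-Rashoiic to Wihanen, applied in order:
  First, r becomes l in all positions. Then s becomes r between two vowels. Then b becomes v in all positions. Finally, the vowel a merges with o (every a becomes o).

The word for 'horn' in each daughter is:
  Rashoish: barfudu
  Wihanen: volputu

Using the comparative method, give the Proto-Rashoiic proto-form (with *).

Position 3: Rashoish has r, Wihanen has l. Rashoish preserves r here (none of its changes turn any other segment into r), so the proto-segment is *r.
Position 1: Rashoish has b, Wihanen has v. Taking the neighbouring segments as reconstructed: Rashoish b can only go back to *b; Wihanen v could go back to *b or *v — the one source consistent with every daughter is *b.
Position 4: Rashoish has f, Wihanen has p. Wihanen preserves p here (none of its changes turn any other segment into p), so the proto-segment is *p.
Continuing position by position gives *barputu; check it forward:
Rashoish: *barputu > barpudu > barfudu  (by intervocalic voicing, unconditioned shift)
Wihanen: *barputu
  barputu → balputu   [unconditioned shift]
  balputu (rule 2 does not apply)
  balputu → valputu   [unconditioned shift]
  valputu → volputu   [vowel merger]
  giving Wihanen volputu.
Only *barputu yields all of Rashoish barfudu, Wihanen volputu.

*barputu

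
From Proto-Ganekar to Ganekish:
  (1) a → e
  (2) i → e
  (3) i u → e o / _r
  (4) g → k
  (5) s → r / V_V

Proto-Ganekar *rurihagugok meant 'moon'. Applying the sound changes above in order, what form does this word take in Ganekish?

Ganekish: start from *rurihagugok.
  rule 1 (vowel merger): rurihagugok → rurihegugok
  rule 2 (vowel merger): rurihegugok → rurehegugok
  rule 3 (pre-rhotic lowering): rurehegugok → rorehegugok
  rule 4 (unconditioned shift): rorehegugok → rorehekukok
  rule 5: no change — rorehekukok
  ⇒ Ganekish rorehekukok

rorehekukok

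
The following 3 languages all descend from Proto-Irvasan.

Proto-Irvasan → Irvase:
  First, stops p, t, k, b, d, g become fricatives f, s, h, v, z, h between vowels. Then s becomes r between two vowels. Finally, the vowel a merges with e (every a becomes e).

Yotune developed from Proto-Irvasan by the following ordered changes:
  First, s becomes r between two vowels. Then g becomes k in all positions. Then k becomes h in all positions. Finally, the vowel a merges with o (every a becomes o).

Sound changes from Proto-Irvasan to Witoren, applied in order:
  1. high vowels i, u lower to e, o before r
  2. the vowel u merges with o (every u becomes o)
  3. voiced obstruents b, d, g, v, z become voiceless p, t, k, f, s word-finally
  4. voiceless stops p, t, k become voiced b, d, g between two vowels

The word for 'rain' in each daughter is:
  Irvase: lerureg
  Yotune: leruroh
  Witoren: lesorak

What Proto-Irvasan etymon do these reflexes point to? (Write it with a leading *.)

Position 3: Irvase has r, Yotune has r, Witoren has s. Taking the neighbouring segments as reconstructed: Irvase r could go back to *t or *s or *r; Yotune r could go back to *s or *r; Witoren s can only go back to *s — the one source consistent with every daughter is *s.
Position 4: Irvase has u, Yotune has u, Witoren has o. Irvase preserves u here (none of its changes turn any other segment into u), so the proto-segment is *u.
Position 7: Irvase has g, Yotune has h, Witoren has k. Irvase preserves g here (none of its changes turn any other segment into g), so the proto-segment is *g.
Verify the candidate proto-form against each daughter:
Irvase: *lesurag > lerurag > lerureg  (by rhotacism, vowel merger)
Yotune: *lesurag > lerurag > lerurak > lerurah > leruroh  (by rhotacism, unconditioned shift, unconditioned shift, vowel merger)
Witoren: *lesurag
  lesurag → lesorag   [pre-rhotic lowering]
  lesorag (rule 2 does not apply)
  lesorag → lesorak   [final devoicing]
  lesorak (rule 4 does not apply)
  giving Witoren lesorak.
No other proto-form is consistent with every reflex, so the reconstruction is *lesurag.

*lesurag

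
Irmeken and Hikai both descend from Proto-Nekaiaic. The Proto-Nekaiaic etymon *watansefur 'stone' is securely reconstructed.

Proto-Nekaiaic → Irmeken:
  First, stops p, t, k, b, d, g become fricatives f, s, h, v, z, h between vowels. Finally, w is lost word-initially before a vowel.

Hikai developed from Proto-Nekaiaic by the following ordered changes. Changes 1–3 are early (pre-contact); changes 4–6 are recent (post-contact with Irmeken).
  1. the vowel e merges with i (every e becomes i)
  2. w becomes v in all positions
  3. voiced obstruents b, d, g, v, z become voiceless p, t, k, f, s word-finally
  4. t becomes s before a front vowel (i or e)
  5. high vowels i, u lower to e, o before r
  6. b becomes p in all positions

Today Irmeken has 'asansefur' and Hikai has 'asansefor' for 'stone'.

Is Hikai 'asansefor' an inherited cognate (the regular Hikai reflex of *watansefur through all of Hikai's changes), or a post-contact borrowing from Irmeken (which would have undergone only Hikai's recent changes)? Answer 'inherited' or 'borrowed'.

If inherited, *watansefur would pass through all of Hikai's changes:
Hikai: *watansefur
  watansefur → watansifur   [vowel merger]
  watansifur → vatansifur   [unconditioned shift]
  vatansifur (rule 3 does not apply)
  vatansifur (rule 4 does not apply)
  vatansifur → vatansifor   [pre-rhotic lowering]
  vatansifor (rule 6 does not apply)
  giving Hikai vatansifor.
If borrowed from Irmeken 'asansefur' after the early changes, it would undergo only the recent ones:
  rule 4 (palatalisation): no change (asansefur)
  rule 5 (pre-rhotic lowering): asansefur → asansefor
  rule 6 (unconditioned shift): no change (asansefor)
  ⇒ as a loan: asansefor
Hikai 'asansefor' matches the loan outcome 'asansefor', not the inherited 'vatansifor' — it skipped the early Hikai changes, so it was borrowed from Irmeken.

borrowed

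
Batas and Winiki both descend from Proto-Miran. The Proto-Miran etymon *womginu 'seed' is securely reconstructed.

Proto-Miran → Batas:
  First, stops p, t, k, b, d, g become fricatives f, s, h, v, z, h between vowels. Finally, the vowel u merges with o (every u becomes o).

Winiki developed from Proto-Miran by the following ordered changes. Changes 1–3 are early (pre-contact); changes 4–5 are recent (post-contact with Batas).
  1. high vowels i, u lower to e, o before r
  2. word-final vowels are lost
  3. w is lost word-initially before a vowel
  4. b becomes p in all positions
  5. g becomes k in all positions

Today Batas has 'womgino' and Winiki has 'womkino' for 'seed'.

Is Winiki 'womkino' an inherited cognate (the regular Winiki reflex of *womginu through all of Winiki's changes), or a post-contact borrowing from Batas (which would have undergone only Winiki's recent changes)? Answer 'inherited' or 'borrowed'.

borrowed

If inherited, *womginu would pass through all of Winiki's changes:
Winiki: *womginu > womgin > omgin > omkin  (by apocope, glide loss, unconditioned shift)
If borrowed from Batas 'womgino' after the early changes, it would undergo only the recent ones:
  rule 4 (unconditioned shift): no change (womgino)
  rule 5 (unconditioned shift): womgino → womkino
  ⇒ as a loan: womkino
Winiki 'womkino' matches the loan outcome 'womkino', not the inherited 'omkin' — it skipped the early Winiki changes, so it was borrowed from Batas.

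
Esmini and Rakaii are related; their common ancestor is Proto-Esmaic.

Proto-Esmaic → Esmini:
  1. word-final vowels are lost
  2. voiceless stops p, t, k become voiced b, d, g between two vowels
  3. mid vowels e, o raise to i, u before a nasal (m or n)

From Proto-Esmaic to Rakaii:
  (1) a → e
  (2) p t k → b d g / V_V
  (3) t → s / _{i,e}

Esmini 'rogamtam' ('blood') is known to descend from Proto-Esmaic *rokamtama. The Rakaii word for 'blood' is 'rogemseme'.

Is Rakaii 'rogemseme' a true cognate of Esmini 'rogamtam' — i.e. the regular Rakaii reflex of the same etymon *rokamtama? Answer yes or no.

Derive the expected Rakaii reflex of *rokamtama:
Rakaii: *rokamtama
  rokamtama → rokemteme   [vowel merger]
  rokemteme → rogemteme   [intervocalic voicing]
  rogemteme → rogemseme   [palatalisation]
  giving Rakaii rogemseme.
Rakaii 'rogemseme' matches the regular reflex exactly, so the pair is cognate.

yes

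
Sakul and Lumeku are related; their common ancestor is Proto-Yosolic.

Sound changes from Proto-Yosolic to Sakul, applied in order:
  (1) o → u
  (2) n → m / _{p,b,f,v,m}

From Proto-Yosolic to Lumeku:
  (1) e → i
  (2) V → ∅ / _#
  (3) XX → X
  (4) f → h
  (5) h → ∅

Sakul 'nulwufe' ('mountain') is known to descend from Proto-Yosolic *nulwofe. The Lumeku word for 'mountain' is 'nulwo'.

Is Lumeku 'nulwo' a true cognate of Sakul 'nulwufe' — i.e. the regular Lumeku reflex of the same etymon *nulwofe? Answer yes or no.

Derive the expected Lumeku reflex of *nulwofe:
Lumeku: *nulwofe > nulwofi > nulwof > nulwoh > nulwo  (by vowel merger, apocope, unconditioned shift, h-loss)
Lumeku 'nulwo' matches the regular reflex exactly, so the pair is cognate.

yes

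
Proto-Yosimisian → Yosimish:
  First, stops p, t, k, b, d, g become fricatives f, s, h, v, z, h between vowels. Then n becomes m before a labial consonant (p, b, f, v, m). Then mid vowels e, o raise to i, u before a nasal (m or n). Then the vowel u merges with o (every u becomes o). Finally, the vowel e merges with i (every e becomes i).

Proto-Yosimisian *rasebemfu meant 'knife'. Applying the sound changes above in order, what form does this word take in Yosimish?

rasivimfo

Yosimish: *rasebemfu
  rasebemfu → rasevemfu   [intervocalic lenition]
  rasevemfu (rule 2 does not apply)
  rasevemfu → rasevimfu   [pre-nasal raising]
  rasevimfu → rasevimfo   [vowel merger]
  rasevimfo → rasivimfo   [vowel merger]
  giving Yosimish rasivimfo.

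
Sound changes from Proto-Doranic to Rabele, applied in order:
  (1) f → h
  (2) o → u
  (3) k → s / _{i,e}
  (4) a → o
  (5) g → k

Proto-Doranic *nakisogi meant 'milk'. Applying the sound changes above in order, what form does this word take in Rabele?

nosisuki

Rabele: *nakisogi
  nakisogi (rule 1 does not apply)
  nakisogi → nakisugi   [vowel merger]
  nakisugi → nasisugi   [palatalisation]
  nasisugi → nosisugi   [vowel merger]
  nosisugi → nosisuki   [unconditioned shift]
  giving Rabele nosisuki.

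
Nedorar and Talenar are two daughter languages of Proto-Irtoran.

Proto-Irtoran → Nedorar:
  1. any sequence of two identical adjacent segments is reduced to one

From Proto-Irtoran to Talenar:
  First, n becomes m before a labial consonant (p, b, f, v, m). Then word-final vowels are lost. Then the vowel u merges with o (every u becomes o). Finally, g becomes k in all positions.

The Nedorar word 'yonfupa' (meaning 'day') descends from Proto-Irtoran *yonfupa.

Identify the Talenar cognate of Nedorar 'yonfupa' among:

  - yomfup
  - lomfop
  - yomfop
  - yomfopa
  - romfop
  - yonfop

yomfop

Talenar: *yonfupa > yomfupa > yomfup > yomfop  (by nasal place assimilation, apocope, vowel merger)
The other candidates each miss or misapply at least one Talenar change.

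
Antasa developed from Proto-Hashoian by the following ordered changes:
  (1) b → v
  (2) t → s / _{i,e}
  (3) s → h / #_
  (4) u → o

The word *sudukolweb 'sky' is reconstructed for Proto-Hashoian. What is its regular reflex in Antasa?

hodokolwev

Antasa: *sudukolweb
  sudukolweb → sudukolwev   [unconditioned shift]
  sudukolwev (rule 2 does not apply)
  sudukolwev → hudukolwev   [debuccalisation]
  hudukolwev → hodokolwev   [vowel merger]
  giving Antasa hodokolwev.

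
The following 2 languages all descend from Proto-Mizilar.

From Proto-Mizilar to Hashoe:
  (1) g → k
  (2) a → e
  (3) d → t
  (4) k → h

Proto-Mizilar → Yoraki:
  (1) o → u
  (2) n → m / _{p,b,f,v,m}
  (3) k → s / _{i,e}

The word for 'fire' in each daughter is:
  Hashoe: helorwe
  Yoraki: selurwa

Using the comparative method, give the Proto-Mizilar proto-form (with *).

Position 7: Hashoe has e, Yoraki has a. Yoraki preserves a here (none of its changes turn any other segment into a), so the proto-segment is *a.
Position 4: Hashoe has o, Yoraki has u. Hashoe preserves o here (none of its changes turn any other segment into o), so the proto-segment is *o.
Position 1: Hashoe has h, Yoraki has s. Taking the neighbouring segments as reconstructed: Hashoe h could go back to *k or *g or *h; Yoraki s could go back to *k or *s — the one source consistent with every daughter is *k.
The remaining positions agree across the daughters. Check the candidate against every language:
Hashoe: start from *kelorwa.
  rule 1: no change — kelorwa
  rule 2 (vowel merger): kelorwa → kelorwe
  rule 3: no change — kelorwe
  rule 4 (unconditioned shift): kelorwe → helorwe
  ⇒ Hashoe helorwe
Yoraki: *kelorwa > kelurwa > selurwa  (by vowel merger, palatalisation)
No other proto-form is consistent with every reflex, so the reconstruction is *kelorwa.

*kelorwa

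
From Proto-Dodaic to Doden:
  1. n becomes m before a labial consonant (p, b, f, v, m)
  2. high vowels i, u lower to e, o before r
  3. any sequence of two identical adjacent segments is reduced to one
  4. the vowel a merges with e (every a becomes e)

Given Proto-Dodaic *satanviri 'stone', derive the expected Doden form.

setemveri

Doden: *satanviri > satamviri > satamveri > setemveri  (by nasal place assimilation, pre-rhotic lowering, vowel merger)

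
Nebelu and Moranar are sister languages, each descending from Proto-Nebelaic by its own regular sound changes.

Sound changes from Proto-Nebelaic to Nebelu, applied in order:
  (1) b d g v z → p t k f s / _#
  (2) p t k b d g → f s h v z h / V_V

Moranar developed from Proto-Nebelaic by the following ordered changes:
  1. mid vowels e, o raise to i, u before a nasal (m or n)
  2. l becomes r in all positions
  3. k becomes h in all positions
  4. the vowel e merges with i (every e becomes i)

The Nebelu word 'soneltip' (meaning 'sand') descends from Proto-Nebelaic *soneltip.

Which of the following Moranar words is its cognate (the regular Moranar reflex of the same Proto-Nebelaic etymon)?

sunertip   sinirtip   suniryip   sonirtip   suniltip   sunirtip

Moranar: start from *soneltip.
  rule 1 (pre-nasal raising): soneltip → suneltip
  rule 2 (unconditioned shift): suneltip → sunertip
  rule 3: no change — sunertip
  rule 4 (vowel merger): sunertip → sunirtip
  ⇒ Moranar sunirtip
The other candidates each miss or misapply at least one Moranar change.

sunirtip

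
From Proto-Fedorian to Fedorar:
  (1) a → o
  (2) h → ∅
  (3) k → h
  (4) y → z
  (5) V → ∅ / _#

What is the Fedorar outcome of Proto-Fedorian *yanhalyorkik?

zonolzorhih

Fedorar: *yanhalyorkik > yonholyorkik > yonolyorkik > yonolyorhih > zonolzorhih  (by vowel merger, h-loss, unconditioned shift, unconditioned shift)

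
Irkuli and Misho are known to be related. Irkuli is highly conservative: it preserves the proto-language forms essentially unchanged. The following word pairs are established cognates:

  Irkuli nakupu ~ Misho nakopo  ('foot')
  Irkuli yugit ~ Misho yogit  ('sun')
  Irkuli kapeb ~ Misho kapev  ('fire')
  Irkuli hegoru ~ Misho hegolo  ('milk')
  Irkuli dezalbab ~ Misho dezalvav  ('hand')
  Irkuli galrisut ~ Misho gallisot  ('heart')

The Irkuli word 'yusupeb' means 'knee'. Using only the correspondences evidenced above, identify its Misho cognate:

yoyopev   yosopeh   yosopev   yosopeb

yosopev

yugit ~ yogit, galrisut ~ gallisot — Irkuli u corresponds to Misho o after a consonant, before a consonant other than r, m, n, p, b, f, v.
nakupu ~ nakopo — Irkuli u corresponds to Misho o after a consonant, before a labial obstruent.
kapeb ~ kapev, dezalbab ~ dezalvav — Irkuli b corresponds to Misho v word-finally.
Applying these to Irkuli 'yusupeb':
  yusupeb → yosupeb   (u→o after a consonant, before a consonant other than r, m, n, p, b, f, v)
  yosupeb → yosopeb   (u→o after a consonant, before a labial obstruent)
  yosopeb → yosopev   (b→v word-finally)
So the Misho cognate is 'yosopev'.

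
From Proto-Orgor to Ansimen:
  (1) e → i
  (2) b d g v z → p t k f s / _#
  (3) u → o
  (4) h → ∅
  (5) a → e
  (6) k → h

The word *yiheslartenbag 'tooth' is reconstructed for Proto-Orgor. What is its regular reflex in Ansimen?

yiislertinbeh

Ansimen: *yiheslartenbag > yihislartinbag > yihislartinbak > yiislartinbak > yiislertinbek > yiislertinbeh  (by vowel merger, final devoicing, h-loss, vowel merger, unconditioned shift)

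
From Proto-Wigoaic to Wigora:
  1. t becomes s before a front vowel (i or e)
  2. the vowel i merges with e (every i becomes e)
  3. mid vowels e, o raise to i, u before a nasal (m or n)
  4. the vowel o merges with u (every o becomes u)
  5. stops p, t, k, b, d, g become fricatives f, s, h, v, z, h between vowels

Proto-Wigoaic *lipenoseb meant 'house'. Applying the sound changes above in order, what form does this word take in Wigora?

lefinuseb

Wigora: *lipenoseb > lepenoseb > lepinoseb > lepinuseb > lefinuseb  (by vowel merger, pre-nasal raising, vowel merger, intervocalic lenition)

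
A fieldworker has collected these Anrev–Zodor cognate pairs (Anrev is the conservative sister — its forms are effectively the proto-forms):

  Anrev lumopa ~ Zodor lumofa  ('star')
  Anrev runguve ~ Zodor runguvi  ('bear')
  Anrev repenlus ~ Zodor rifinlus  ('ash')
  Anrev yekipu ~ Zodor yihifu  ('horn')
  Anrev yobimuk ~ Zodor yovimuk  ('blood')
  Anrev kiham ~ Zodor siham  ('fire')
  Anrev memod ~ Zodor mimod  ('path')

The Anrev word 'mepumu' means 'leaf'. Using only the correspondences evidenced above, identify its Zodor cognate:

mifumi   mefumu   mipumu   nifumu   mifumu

repenlus ~ rifinlus — Anrev e corresponds to Zodor i after a consonant, before a labial obstruent.
yekipu ~ yihifu — Anrev p corresponds to Zodor f between vowels (before a back vowel).
Applying these to Anrev 'mepumu':
  mepumu → mipumu   (e→i after a consonant, before a labial obstruent)
  mipumu → mifumu   (p→f between vowels (before a back vowel))
So the Zodor cognate is 'mifumu'.

mifumu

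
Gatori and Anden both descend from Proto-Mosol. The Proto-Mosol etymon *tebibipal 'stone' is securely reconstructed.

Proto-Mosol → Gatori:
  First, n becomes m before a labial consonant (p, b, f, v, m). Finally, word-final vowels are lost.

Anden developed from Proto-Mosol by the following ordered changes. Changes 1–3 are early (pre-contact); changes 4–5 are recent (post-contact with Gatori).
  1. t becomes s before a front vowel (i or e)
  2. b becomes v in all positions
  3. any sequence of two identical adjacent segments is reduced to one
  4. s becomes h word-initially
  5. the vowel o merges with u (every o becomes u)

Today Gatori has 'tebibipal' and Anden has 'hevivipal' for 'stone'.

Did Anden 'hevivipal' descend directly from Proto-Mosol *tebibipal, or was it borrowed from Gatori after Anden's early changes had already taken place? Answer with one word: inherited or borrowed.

If inherited, *tebibipal would pass through all of Anden's changes:
Anden: start from *tebibipal.
  rule 1 (palatalisation): tebibipal → sebibipal
  rule 2 (unconditioned shift): sebibipal → sevivipal
  rule 3: no change — sevivipal
  rule 4 (debuccalisation): sevivipal → hevivipal
  rule 5: no change — hevivipal
  ⇒ Anden hevivipal
If borrowed from Gatori 'tebibipal' after the early changes, it would undergo only the recent ones:
  rule 4 (debuccalisation): no change (tebibipal)
  rule 5 (vowel merger): no change (tebibipal)
  ⇒ as a loan: tebibipal
Anden 'hevivipal' matches the inherited outcome exactly, so it is an inherited cognate, not a loan.

inherited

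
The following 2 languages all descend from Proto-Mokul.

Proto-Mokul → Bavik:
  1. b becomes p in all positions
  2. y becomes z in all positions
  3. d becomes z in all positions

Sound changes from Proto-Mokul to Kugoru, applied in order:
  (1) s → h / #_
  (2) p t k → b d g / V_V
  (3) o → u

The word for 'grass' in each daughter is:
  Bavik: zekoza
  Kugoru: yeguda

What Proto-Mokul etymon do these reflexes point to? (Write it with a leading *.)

*yekoda

Position 3: Bavik has k, Kugoru has g. Bavik preserves k here (none of its changes turn any other segment into k), so the proto-segment is *k.
Position 4: Bavik has o, Kugoru has u. Bavik preserves o here (none of its changes turn any other segment into o), so the proto-segment is *o.
Position 5: Bavik has z, Kugoru has d. Taking the neighbouring segments as reconstructed: Bavik z could go back to *d or *z or *y; Kugoru d could go back to *t or *d — the one source consistent with every daughter is *d.
Continuing position by position gives *yekoda; check it forward:
Bavik: *yekoda
  yekoda (rule 1 does not apply)
  yekoda → zekoda   [unconditioned shift]
  zekoda → zekoza   [unconditioned shift]
  giving Bavik zekoza.
Kugoru: start from *yekoda.
  rule 1: no change — yekoda
  rule 2 (intervocalic voicing): yekoda → yegoda
  rule 3 (vowel merger): yegoda → yeguda
  ⇒ Kugoru yeguda
Only *yekoda yields all of Bavik zekoza, Kugoru yeguda.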